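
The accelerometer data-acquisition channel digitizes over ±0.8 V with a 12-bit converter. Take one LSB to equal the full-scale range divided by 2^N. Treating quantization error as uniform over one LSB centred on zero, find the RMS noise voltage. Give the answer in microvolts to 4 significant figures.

Full-scale range = 0.8 V − (-0.8 V) = 1.6 V.
LSB = 1.6 V ÷ 2^12 = 1.6/4096 V = 390.625 µV.
V_rms = LSB/√12 = 390.625 µV / √12 = 112.8 µV.

112.8 µV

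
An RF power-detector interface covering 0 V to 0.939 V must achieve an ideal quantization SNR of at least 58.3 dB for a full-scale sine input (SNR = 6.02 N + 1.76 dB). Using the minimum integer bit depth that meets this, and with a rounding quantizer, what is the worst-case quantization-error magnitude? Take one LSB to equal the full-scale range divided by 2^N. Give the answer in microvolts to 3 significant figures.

V_FS = 0.939 V.
Solving 6.02 N ≥ 58.3 − 1.76: N ≥ 9.392. Round up → N = 10.
LSB = 0.939 V ÷ 2^10 = 0.939/1024 V = 0.91699 mV.
Max error for round-to-nearest is LSB/2 = 458 µV.

458 µV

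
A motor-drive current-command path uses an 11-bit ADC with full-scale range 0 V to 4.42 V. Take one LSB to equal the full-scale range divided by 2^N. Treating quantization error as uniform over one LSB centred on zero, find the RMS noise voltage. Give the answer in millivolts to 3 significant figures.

0.623 mV

Full-scale range = 4.42 V.
LSB = 4.42 V ÷ 2^11 = 4.42/2048 V = 2.1582 mV.
For a uniform distribution on [−LSB/2, +LSB/2], V_rms = LSB/√12 = 2.1582 mV/3.4641 = 0.623 mV.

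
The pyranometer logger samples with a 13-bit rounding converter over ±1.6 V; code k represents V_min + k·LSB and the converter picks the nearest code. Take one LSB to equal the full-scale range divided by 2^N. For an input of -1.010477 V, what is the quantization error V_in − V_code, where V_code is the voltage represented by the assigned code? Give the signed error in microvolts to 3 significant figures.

+69.9 µV

Full-scale range = 1.6 V − (-1.6 V) = 3.2 V. LSB = 3.2 V / 2^13 ≈ 390.6 µV.
Position in LSBs: (-1.010477 − (-1.6)) × 8192/3.2 = 1509.1789; rounding gives k = 1509.
Reconstructed level: -1.6 + 1509 × 3.2/8192 V = -1.010546875 V.
V_in − V_code = -1.010477 − (-1.010546875) = +69.9 µV.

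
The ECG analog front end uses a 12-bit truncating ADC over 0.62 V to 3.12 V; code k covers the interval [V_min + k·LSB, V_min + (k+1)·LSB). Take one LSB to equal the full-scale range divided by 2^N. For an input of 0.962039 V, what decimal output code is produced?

Full-scale range = 3.12 V − (0.62 V) = 2.5 V. LSB = 2.5 V / 2^12 ≈ 0.6104 mV.
V_in − V_min = 0.962039 − (0.62) = 0.342039 V.
Divide by LSB: 0.342039 × 4096/2.5 = 560.3967.
Truncating gives code 560.

560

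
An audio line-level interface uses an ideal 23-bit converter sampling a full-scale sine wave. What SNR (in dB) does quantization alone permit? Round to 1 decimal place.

140.2 dB

Ideal quantization SNR: 6.02 × 23 + 1.76 dB = 140.2 dB.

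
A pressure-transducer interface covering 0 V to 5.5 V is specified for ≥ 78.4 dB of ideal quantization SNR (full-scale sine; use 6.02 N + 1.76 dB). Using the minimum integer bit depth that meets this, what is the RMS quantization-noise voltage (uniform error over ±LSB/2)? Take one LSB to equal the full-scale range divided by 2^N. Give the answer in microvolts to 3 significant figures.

194 µV

Full-scale range = 5.5 V.
Solving 6.02 N ≥ 78.4 − 1.76: N ≥ 12.731. Round up → N = 13.
LSB = 5.5 V / 2^13 = 0.67139 mV.
σ_q = LSB/√12 = 0.67139 mV/3.4641 = 194 µV.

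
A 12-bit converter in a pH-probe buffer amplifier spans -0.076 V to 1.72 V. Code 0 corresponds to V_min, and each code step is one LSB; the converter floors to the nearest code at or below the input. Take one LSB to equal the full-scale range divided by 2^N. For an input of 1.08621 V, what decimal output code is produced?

2650

Span: 1.72 V − (-0.076 V) = 1.796 V. LSB = 1.796 V / 2^12 ≈ 438.5 µV.
(V_in − V_min) × 2^12/range = (1.08621 − (-0.076)) × 4096/1.796 = 2650.564.
Floor → code = 2650.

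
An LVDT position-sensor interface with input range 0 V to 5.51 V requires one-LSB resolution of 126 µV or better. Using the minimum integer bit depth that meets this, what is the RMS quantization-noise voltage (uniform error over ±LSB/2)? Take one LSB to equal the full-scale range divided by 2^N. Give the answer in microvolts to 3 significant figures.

24.3 µV

Span = 5.51 V.
5.51 V / 126 µV = 43730. Since 2^15 = 32768 and 2^16 = 65536, N = 16.
Step size = 5.51/65536 V = 84.076 µV.
RMS noise = LSB/√12 = 24.3 µV.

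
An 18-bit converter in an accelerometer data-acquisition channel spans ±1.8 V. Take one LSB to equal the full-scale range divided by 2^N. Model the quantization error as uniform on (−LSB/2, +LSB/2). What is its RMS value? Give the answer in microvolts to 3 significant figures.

3.96 µV

Range = 1.8 − (-1.8) = 3.6 V.
One LSB is 3.6 V / 262144 = 13.733 µV.
σ_q = LSB/√12 = 13.733 µV/3.4641 = 3.96 µV.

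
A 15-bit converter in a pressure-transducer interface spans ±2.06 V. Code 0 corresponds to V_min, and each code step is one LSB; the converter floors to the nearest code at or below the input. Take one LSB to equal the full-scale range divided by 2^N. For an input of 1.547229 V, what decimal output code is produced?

28689

Range = 2.06 − (-2.06) = 4.12 V. LSB = 4.12 V / 2^15 ≈ 125.7 µV.
code = ⌊(V_in − V_min)/LSB⌋ = ⌊(V_in − V_min) × 2^15 / range⌋
     = ⌊(1.547229 − (-2.06)) × 32768 / 4.12⌋ = ⌊3.607229 × 32768/4.12⌋
     = ⌊28689.728⌋ = 28689.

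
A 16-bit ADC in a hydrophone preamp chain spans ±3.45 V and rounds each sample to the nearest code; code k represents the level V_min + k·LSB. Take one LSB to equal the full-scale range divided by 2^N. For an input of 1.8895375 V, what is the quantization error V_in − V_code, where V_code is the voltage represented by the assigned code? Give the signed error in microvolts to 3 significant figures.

Span: 3.45 V − (-3.45 V) = 6.9 V. LSB = 6.9 V / 2^16 ≈ 105.3 µV.
(V_in − V_min)/LSB = (1.8895375 − (-3.45)) × 65536/6.9 = 50714.7724 → nearest code k = 50715.
V_code = -3.45 + (50715/65536) × 6.9 = 1.8895614624 V.
V_in − V_code = 1.8895375 − (1.8895614624) = −24.0 µV.

−24.0 µV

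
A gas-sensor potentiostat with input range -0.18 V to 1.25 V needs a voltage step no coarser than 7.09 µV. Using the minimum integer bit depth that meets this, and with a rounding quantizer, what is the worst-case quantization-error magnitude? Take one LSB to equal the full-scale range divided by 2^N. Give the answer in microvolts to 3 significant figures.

Range = 1.25 − (-0.18) = 1.43 V.
Levels needed ≥ 1.43/7.09 µV = 201700. 2^18 = 262144 suffices, so N_min = 18.
LSB = 1.43 V / 2^18 = 5.4550 µV.
Max error for round-to-nearest is LSB/2 = 2.73 µV.

2.73 µV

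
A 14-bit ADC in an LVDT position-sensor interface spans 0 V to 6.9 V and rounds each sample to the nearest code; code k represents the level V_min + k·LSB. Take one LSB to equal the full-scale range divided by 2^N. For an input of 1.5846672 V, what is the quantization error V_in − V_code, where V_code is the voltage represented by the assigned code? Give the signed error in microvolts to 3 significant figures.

−92.3 µV

Full-scale range = 6.9 V. LSB = 6.9 V / 2^14 ≈ 421.1 µV.
(V_in − V_min)/LSB = (1.5846672 − (0)) × 16384/6.9 = 3762.7808 → nearest code k = 3763.
V_code = V_min + k × range/2^14 = 0 + 3763 × 6.9/16384 = 1.5847595215 V.
e = 1.5846672 − (1.5847595215) = −92.3 µV.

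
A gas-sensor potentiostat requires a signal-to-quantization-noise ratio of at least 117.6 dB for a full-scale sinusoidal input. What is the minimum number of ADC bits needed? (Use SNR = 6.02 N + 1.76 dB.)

Solving 6.02 N ≥ 117.6 − 1.76: N ≥ 19.243. Round up → N = 20.

20 bits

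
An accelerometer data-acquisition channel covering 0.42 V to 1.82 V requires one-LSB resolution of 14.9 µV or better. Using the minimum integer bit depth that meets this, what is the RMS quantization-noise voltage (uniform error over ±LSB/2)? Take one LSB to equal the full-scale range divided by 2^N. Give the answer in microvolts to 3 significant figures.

3.08 µV

Range = 1.82 − (0.42) = 1.4 V.
Need 2^N ≥ 1.4 V / 14.9 µV = 93960 → N_min = 17.
LSB = 1.4 V ÷ 2^17 = 1.4/131072 V = 10.681 µV.
V_rms = LSB/√12 = 3.08 µV.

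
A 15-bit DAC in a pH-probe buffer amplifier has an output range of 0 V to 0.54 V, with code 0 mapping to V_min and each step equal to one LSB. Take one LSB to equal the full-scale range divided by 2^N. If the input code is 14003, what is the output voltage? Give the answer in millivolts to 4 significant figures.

230.8 mV

Range is 0.54 V. LSB = 0.54 V / 2^15.
V_out = V_min + code × LSB = 0 V + 14003 × 0.54 V / 32768
      = 0 + 0.230762 = 0.230762 V.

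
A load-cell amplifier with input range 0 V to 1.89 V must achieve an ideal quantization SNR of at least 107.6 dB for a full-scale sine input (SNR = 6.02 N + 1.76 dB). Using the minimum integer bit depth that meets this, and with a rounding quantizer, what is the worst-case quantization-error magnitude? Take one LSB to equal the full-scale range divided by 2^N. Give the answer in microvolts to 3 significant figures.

3.60 µV

Span = 1.89 V.
Solving 6.02 N ≥ 107.6 − 1.76: N ≥ 17.581. Round up → N = 18.
LSB = 1.89 V / 2^18 = 7.2098 µV.
Half an LSB is 3.60 µV.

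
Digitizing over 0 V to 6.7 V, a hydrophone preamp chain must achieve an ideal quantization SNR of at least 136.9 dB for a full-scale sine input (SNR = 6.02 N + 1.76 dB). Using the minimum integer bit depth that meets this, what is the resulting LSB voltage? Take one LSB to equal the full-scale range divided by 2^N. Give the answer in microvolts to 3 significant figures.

Range is 6.7 V.
N ≥ (136.9 − 1.76)/6.02 = 22.449 → N_min = 23.
LSB = 6.7 V ÷ 2^23 = 6.7/8388608 V = 0.799 µV.

0.799 µV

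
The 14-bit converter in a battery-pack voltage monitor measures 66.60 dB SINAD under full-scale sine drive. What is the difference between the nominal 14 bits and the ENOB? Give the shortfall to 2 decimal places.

3.23 bits

N_eff = (66.60 − 1.76)/6.02 = 10.7708 bits.
Lost resolution: 14 − 10.7708 = 3.2292 bits.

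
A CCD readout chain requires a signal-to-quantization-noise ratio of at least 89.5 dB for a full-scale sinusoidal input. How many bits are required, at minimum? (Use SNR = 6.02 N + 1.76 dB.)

N ≥ (89.5 − 1.76)/6.02 = 14.575 → N_min = 15.

15 bits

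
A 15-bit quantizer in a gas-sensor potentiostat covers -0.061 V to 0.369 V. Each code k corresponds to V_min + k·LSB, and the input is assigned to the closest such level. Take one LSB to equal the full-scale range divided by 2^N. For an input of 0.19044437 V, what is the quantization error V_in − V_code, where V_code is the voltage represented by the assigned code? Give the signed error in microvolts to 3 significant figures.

+3.02 µV

Span: 0.369 V − (-0.061 V) = 0.43 V. LSB = 0.43 V / 2^15 ≈ 13.12 µV.
Position in LSBs: (0.19044437 − (-0.061)) × 32768/0.43 = 19161.2305; rounding gives k = 19161.
V_code = V_min + k × range/2^15 = -0.061 + 19161 × 0.43/32768 = 0.19044134521 V.
V_in − V_code = 0.19044437 − (0.19044134521) = +3.02 µV.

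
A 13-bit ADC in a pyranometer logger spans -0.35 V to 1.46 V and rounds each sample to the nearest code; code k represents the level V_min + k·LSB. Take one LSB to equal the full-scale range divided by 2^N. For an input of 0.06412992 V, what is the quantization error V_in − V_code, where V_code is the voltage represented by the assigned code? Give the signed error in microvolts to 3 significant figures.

+74.7 µV

Range = 1.46 − (-0.35) = 1.81 V. LSB = 1.81 V / 2^13 ≈ 220.9 µV.
(V_in − V_min)/LSB = (0.06412992 − (-0.35)) × 8192/1.81 = 1874.3383 → nearest code k = 1874.
Reconstructed level: -0.35 + 1874 × 1.81/8192 V = 0.06405517578 V.
V_in − V_code = 0.06412992 − (0.06405517578) = +74.7 µV.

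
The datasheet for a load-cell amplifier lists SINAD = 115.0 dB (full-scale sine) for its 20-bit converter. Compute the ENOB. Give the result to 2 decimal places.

18.81 bits

(115.0 − 1.76) / 6.02 = 113.24/6.02 = 18.8106 effective bits.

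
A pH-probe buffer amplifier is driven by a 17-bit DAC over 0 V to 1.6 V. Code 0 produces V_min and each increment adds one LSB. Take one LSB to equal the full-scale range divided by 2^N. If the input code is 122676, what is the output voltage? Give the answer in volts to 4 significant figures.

Full-scale range = 1.6 V. LSB = 1.6 V / 2^17.
Output = V_min + (122676/131072) × range = 0 + 0.935944 × 1.6 V
      = 0 V + 1.49751 V = 1.49751 V.

1.498 V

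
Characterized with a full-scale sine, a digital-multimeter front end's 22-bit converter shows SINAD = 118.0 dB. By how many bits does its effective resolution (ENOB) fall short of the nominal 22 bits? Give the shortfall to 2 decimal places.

ENOB = (SINAD − 1.76)/6.02 = (118.0 − 1.76)/6.02 = 19.3090 bits.
Shortfall = 22 − 19.3090 = 2.6910 bits.

2.69 bits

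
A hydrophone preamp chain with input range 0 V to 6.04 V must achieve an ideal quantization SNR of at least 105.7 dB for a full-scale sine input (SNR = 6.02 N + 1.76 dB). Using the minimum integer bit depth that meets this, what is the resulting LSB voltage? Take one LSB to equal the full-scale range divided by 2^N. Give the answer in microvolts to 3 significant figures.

23.0 µV

Range is 6.04 V.
Required N = ⌈(105.7 − 1.76)/6.02⌉ = ⌈17.266⌉ = 18.
Step size = 6.04/262144 V = 23.0 µV.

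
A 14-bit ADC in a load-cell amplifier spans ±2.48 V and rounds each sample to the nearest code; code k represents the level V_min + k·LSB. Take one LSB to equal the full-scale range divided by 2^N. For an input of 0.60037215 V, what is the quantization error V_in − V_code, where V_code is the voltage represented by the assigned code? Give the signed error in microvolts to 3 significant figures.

Range = 2.48 − (-2.48) = 4.96 V. LSB = 4.96 V / 2^14 ≈ 302.7 µV.
(0.60037215 − (-2.48)) / LSB = 3.08037215 × 16384/4.96 = 10175.1648. Nearest integer: k = 10175.
V_code = V_min + k × range/2^14 = -2.48 + 10175 × 4.96/16384 = 0.60032226563 V.
V_in − V_code = 0.60037215 − (0.60032226563) = +49.9 µV.

+49.9 µV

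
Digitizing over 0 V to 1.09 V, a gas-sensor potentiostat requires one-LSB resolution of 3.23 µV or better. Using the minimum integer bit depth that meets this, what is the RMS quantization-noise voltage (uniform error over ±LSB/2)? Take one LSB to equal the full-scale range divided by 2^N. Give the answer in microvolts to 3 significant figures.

Span = 1.09 V.
Required number of levels: 1.09/3.23 µV = 337460; smallest N with 2^N ≥ that is 19.
LSB = 1.09 V ÷ 2^19 = 1.09/524288 V = 2.0790 µV.
RMS noise = LSB/√12 = 0.600 µV.

0.600 µV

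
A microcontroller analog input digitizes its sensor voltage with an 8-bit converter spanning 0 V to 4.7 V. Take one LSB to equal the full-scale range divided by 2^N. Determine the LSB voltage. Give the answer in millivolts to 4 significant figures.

18.36 mV

Full-scale range = 4.7 V.
Number of codes = 2^8 = 256.
LSB = 4.7 V / 2^8 = 18.36 mV.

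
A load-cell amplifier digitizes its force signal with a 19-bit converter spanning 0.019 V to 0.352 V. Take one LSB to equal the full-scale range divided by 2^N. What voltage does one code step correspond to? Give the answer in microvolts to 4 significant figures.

0.6351 µV

Range = 0.352 − (0.019) = 0.333 V.
Number of codes = 2^19 = 524288.
LSB = 0.333 V ÷ 2^19 = 0.333/524288 V = 0.6351 µV.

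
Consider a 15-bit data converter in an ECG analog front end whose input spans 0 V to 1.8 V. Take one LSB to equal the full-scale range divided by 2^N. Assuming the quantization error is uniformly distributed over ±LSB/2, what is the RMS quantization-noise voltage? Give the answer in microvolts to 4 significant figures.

15.86 µV

Span = 1.8 V.
Step size = 1.8/32768 V = 54.9316 µV.
RMS of a uniform error over width LSB is LSB/√12 = 15.86 µV.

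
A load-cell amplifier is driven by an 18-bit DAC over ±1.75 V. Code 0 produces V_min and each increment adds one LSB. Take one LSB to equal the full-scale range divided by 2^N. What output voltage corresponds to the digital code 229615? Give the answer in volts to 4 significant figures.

1.316 V

Span: 1.75 V − (-1.75 V) = 3.5 V. LSB = 3.5 V / 2^18.
V_out = V_min + code × LSB = -1.75 V + 229615 × 3.5 V / 262144
      = -1.75 + 3.06569 = 1.31569 V.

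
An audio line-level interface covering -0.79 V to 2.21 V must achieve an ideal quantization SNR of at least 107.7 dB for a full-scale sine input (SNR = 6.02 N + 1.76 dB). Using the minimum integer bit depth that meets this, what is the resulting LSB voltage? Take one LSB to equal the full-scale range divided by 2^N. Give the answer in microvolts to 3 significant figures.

11.4 µV

The full-scale span is 2.21 − (-0.79) = 3 V.
Solving 6.02 N ≥ 107.7 − 1.76: N ≥ 17.598. Round up → N = 18.
LSB = 3 V / 2^18 = 11.4 µV.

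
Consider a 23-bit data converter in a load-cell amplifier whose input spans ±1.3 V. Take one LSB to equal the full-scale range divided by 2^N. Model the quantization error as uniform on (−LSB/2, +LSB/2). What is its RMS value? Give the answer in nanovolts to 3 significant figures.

Full-scale range = 1.3 V − (-1.3 V) = 2.6 V.
Step size = 2.6/8388608 V = 309.94 nV.
For a uniform distribution on [−LSB/2, +LSB/2], V_rms = LSB/√12 = 309.94 nV/3.4641 = 89.5 nV.

89.5 nV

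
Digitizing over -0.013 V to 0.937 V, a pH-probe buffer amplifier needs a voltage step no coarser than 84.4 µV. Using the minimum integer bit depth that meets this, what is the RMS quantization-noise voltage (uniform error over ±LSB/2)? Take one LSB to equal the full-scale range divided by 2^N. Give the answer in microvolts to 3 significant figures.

16.7 µV

The full-scale span is 0.937 − (-0.013) = 0.95 V.
Required number of levels: 0.95/84.4 µV = 11256; smallest N with 2^N ≥ that is 14.
Step size = 0.95/16384 V = 57.983 µV.
RMS noise = LSB/√12 = 16.7 µV.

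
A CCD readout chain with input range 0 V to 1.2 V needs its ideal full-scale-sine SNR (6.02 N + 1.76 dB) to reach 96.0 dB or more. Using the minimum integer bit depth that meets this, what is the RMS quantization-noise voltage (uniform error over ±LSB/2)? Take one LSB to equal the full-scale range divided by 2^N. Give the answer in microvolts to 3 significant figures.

Span = 1.2 V.
N ≥ (96.0 − 1.76)/6.02 = 15.654 → N_min = 16.
One LSB is 1.2 V / 65536 = 18.311 µV.
σ_q = LSB/√12 = 18.311 µV/3.4641 = 5.29 µV.

5.29 µV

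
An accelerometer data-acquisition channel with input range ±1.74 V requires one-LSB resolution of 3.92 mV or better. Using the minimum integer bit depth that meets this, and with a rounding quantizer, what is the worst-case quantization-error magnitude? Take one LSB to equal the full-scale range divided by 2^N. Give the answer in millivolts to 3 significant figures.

Range = 1.74 − (-1.74) = 3.48 V.
3.48 V / 3.92 mV = 887.8. Since 2^9 = 512 and 2^10 = 1024, N = 10.
Step size = 3.48/1024 V = 3.3984 mV.
Max error for round-to-nearest is LSB/2 = 1.70 mV.

1.70 mV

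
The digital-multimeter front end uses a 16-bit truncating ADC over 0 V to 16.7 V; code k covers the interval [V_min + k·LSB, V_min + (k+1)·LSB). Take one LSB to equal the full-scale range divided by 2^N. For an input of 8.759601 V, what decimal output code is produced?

Span = 16.7 V. LSB = 16.7 V / 2^16 ≈ 254.8 µV.
(V_in − V_min) × 2^16/range = (8.759601 − (0)) × 65536/16.7 = 34375.402.
Floor → code = 34375.

34375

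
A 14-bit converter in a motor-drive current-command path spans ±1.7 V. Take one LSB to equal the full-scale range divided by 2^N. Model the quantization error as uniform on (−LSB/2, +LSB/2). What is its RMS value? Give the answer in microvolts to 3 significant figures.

59.9 µV

Full-scale range = 1.7 V − (-1.7 V) = 3.4 V.
One LSB is 3.4 V / 16384 = 207.52 µV.
σ_q = LSB/√12 = 207.52 µV/3.4641 = 59.9 µV.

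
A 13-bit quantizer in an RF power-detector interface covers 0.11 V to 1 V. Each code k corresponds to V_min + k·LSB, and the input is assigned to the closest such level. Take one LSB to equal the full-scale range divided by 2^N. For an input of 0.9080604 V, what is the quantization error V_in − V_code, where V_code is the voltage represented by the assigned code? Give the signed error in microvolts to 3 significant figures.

−28.0 µV

Full-scale range = 1 V − (0.11 V) = 0.89 V. LSB = 0.89 V / 2^13 ≈ 108.6 µV.
Position in LSBs: (0.9080604 − (0.11)) × 8192/0.89 = 7345.7425; rounding gives k = 7346.
V_code = V_min + k × range/2^13 = 0.11 + 7346 × 0.89/8192 = 0.9080883789 V.
V_in − V_code = 0.9080604 − (0.9080883789) = −28.0 µV.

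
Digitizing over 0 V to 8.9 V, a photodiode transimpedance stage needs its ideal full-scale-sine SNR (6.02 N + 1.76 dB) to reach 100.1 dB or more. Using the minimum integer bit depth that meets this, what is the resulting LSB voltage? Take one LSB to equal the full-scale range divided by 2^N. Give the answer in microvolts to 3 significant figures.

67.9 µV

V_FS = 8.9 V.
6.02 N + 1.76 ≥ 100.1 gives N ≥ 16.336, so the minimum integer is 17.
LSB = 8.9 V / 2^17 = 67.9 µV.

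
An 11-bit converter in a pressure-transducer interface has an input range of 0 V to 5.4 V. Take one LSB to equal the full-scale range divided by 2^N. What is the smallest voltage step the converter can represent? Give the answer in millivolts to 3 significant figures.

Range is 5.4 V.
2^11 = 2048 levels.
LSB = 5.4 V / 2^11 = 2.64 mV.

2.64 mV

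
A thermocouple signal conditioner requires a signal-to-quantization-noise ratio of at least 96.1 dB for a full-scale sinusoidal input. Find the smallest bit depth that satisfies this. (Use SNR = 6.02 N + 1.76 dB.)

16 bits

Solving 6.02 N ≥ 96.1 − 1.76: N ≥ 15.671. Round up → N = 16.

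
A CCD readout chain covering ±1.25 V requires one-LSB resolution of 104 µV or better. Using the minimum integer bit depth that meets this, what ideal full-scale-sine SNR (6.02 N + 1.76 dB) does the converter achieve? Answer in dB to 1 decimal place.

92.1 dB

Span: 1.25 V − (-1.25 V) = 2.5 V.
Levels needed ≥ 2.5/104 µV = 24040. 2^15 = 32768 suffices, so N_min = 15.
SNR = 6.02 × 15 + 1.76 = 92.06 dB.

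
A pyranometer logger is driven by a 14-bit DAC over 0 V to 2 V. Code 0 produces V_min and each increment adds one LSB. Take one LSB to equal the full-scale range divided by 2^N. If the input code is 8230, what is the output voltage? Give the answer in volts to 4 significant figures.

V_FS = 2 V. LSB = 2 V / 2^14.
Output = V_min + (8230/16384) × range = 0 + 0.502319 × 2 V
      = 0 + 1.00464 = 1.00464 V.

1.005 V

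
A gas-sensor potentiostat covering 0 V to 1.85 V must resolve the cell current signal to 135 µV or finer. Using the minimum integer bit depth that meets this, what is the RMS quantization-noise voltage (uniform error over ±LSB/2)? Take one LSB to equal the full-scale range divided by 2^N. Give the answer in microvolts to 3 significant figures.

32.6 µV

Span = 1.85 V.
Levels needed ≥ 1.85/135 µV = 13700. 2^14 = 16384 suffices, so N_min = 14.
One LSB is 1.85 V / 16384 = 112.92 µV.
RMS noise = LSB/√12 = 32.6 µV.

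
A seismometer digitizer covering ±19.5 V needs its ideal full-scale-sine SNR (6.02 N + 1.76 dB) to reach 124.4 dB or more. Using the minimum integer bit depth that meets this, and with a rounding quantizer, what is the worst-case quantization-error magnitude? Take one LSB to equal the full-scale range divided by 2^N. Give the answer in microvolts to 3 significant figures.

Span: 19.5 V − (-19.5 V) = 39 V.
Required N = ⌈(124.4 − 1.76)/6.02⌉ = ⌈20.372⌉ = 21.
LSB = 39 V ÷ 2^21 = 39/2097152 V = 18.597 µV.
|e|_max = LSB/2 = 9.30 µV.

9.30 µV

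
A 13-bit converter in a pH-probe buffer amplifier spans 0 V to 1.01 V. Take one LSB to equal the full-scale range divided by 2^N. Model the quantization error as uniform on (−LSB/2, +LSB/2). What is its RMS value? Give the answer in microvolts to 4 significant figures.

V_FS = 1.01 V.
LSB = 1.01 V ÷ 2^13 = 1.01/8192 V = 123.291 µV.
σ_q = LSB/√12 = 123.291 µV/3.4641 = 35.59 µV.

35.59 µV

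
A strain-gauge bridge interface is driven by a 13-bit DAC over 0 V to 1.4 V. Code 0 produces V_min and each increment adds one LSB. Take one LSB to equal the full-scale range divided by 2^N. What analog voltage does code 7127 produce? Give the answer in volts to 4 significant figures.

1.218 V

Span = 1.4 V. LSB = 1.4 V / 2^13.
V_out = 0 + 7127 × (1.4/8192) V
      = 0 + 1.21799 = 1.21799 V.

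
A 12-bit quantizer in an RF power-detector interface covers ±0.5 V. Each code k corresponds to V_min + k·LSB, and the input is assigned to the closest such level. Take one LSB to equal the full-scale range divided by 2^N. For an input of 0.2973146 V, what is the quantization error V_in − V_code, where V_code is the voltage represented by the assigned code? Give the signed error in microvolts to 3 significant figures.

The full-scale span is 0.5 − (-0.5) = 1 V. LSB = 1 V / 2^12 ≈ 244.1 µV.
(0.2973146 − (-0.5)) / LSB = 0.7973146 × 4096/1 = 3265.8006. Nearest integer: k = 3266.
Reconstructed level: -0.5 + 3266 × 1/4096 V = 0.2973632813 V.
e = 0.2973146 − (0.2973632813) = −48.7 µV.

−48.7 µV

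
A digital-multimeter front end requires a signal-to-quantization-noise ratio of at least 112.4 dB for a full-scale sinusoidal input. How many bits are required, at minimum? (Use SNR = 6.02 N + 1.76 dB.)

19 bits

6.02 N + 1.76 ≥ 112.4 gives N ≥ 18.379, so the minimum integer is 19.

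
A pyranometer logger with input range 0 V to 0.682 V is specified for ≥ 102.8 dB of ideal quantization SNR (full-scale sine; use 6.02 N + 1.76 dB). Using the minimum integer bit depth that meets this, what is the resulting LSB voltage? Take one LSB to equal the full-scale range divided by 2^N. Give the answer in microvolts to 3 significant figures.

Range is 0.682 V.
Required N = ⌈(102.8 − 1.76)/6.02⌉ = ⌈16.784⌉ = 17.
Step size = 0.682/131072 V = 5.20 µV.

5.20 µV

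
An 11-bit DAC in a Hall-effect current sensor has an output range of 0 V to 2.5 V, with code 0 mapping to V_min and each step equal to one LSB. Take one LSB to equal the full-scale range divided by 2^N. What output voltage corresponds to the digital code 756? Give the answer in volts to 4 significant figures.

0.9229 V

V_FS = 2.5 V. LSB = 2.5 V / 2^11.
V_out = V_min + code × LSB = 0 V + 756 × 2.5 V / 2048
      = 0 + 0.922852 = 0.922852 V.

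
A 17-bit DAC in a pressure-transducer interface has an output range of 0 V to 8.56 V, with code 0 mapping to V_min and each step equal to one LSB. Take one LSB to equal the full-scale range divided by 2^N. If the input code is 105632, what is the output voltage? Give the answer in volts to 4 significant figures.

Span = 8.56 V. LSB = 8.56 V / 2^17.
V_out = V_min + code × LSB = 0 V + 105632 × 8.56 V / 131072
      = 0 V + 6.89857 V = 6.89857 V.

6.899 V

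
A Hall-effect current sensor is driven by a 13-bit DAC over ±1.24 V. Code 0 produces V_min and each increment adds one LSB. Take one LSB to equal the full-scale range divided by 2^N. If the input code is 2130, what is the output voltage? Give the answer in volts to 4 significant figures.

Full-scale range = 1.24 V − (-1.24 V) = 2.48 V. LSB = 2.48 V / 2^13.
V_out = -1.24 + 2130 × (2.48/8192) V
      = -1.24 + 0.644824 = -0.595176 V.

-0.5952 V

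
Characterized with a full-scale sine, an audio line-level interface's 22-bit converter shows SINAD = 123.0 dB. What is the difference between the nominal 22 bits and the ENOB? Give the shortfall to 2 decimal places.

Effective bits = (123.0 − 1.76)/6.02 = 20.1395.
Lost resolution: 22 − 20.1395 = 1.8605 bits.

1.86 bits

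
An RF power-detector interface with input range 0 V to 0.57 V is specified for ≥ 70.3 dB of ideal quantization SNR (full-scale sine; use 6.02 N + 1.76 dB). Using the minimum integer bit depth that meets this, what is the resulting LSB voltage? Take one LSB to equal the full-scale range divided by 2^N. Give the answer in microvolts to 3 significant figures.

V_FS = 0.57 V.
Solving 6.02 N ≥ 70.3 − 1.76: N ≥ 11.385. Round up → N = 12.
LSB = 0.57 V ÷ 2^12 = 0.57/4096 V = 139 µV.

139 µV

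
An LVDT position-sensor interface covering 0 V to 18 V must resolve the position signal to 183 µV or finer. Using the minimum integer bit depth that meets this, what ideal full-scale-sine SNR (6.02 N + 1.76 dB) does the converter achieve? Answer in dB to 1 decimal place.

Range is 18 V.
Levels needed ≥ 18/183 µV = 98360. 2^17 = 131072 suffices, so N_min = 17.
6.02(17) + 1.76 = 104.10 dB.

104.1 dB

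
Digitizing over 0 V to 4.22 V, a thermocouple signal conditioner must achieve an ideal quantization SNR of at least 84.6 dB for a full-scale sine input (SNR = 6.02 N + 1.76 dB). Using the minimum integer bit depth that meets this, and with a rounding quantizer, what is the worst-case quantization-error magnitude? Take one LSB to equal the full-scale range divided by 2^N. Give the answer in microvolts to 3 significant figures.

Span = 4.22 V.
N ≥ (84.6 − 1.76)/6.02 = 13.761 → N_min = 14.
LSB = 4.22 V ÷ 2^14 = 4.22/16384 V = 257.57 µV.
Half an LSB is 129 µV.

129 µV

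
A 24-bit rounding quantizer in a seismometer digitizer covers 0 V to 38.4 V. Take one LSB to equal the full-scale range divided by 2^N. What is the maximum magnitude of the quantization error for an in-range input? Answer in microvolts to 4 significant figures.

1.144 µV

Span = 38.4 V.
LSB = 38.4 V / 2^24 = 2.28882 µV.
|e|_max = LSB/2 = 1.144 µV.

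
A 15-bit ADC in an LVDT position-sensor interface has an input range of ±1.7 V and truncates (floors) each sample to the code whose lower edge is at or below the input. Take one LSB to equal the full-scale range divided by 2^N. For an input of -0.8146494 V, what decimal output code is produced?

The full-scale span is 1.7 − (-1.7) = 3.4 V. LSB = 3.4 V / 2^15 ≈ 103.8 µV.
(V_in − V_min) × 2^15/range = (-0.8146494 − (-1.7)) × 32768/3.4 = 8532.697.
Floor → code = 8532.

8532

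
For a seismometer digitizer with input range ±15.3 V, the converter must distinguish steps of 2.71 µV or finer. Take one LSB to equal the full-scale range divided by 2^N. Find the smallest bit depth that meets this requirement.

Span: 15.3 V − (-15.3 V) = 30.6 V.
Required number of levels: 30.6/2.71 µV = 1.1292e7; smallest N with 2^N ≥ that is 24.

24 bits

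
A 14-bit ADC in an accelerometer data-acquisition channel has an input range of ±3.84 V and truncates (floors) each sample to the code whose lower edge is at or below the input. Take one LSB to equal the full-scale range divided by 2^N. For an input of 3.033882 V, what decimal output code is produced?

Span: 3.84 V − (-3.84 V) = 7.68 V. LSB = 7.68 V / 2^14 ≈ 468.8 µV.
V_in − V_min = 3.033882 − (-3.84) = 6.873882 V.
Divide by LSB: 6.873882 × 16384/7.68 = 14664.2816.
Truncating gives code 14664.

14664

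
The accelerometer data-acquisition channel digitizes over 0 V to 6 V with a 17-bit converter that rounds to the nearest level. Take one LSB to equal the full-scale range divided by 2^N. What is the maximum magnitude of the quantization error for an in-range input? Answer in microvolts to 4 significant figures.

22.89 µV

Range is 6 V.
One LSB is 6 V / 131072 = 45.7764 µV.
Worst-case error for round-to-nearest is half an LSB: 22.89 µV.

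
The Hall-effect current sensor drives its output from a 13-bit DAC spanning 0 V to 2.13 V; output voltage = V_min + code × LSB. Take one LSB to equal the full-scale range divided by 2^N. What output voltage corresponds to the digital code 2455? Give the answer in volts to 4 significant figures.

0.6383 V

Span = 2.13 V. LSB = 2.13 V / 2^13.
Output = V_min + (2455/8192) × range = 0 + 0.299683 × 2.13 V
      = 0 + 0.638324 = 0.638324 V.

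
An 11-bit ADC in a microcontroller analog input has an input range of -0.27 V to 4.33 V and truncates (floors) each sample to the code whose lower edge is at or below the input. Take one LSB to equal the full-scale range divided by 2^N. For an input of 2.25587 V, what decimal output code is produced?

The full-scale span is 4.33 − (-0.27) = 4.6 V. LSB = 4.6 V / 2^11 ≈ 2.246 mV.
code = ⌊(V_in − V_min)/LSB⌋ = ⌊(V_in − V_min) × 2^11 / range⌋
     = ⌊(2.25587 − (-0.27)) × 2048 / 4.6⌋ = ⌊2.52587 × 2048/4.6⌋
     = ⌊1124.561⌋ = 1124.

1124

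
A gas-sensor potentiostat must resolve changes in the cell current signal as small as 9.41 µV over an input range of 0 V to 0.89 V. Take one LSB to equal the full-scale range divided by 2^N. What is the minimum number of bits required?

Full-scale range = 0.89 V.
Required number of levels: 0.89/9.41 µV = 94580; smallest N with 2^N ≥ that is 17.

17 bits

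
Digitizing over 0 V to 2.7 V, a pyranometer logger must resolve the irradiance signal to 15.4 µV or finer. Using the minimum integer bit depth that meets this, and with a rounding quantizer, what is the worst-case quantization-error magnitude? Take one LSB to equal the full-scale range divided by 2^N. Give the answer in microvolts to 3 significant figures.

Range is 2.7 V.
Levels needed ≥ 2.7/15.4 µV = 175300. 2^18 = 262144 suffices, so N_min = 18.
Step size = 2.7/262144 V = 10.300 µV.
Half an LSB is 5.15 µV.

5.15 µV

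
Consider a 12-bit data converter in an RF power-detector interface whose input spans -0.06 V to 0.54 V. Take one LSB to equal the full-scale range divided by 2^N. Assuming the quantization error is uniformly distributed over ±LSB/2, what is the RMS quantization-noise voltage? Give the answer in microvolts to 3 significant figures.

42.3 µV

Range = 0.54 − (-0.06) = 0.6 V.
LSB = 0.6 V ÷ 2^12 = 0.6/4096 V = 146.48 µV.
σ_q = LSB/√12 = 146.48 µV/3.4641 = 42.3 µV.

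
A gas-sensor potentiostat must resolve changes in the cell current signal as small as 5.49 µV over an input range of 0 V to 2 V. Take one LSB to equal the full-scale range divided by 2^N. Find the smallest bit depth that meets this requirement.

V_FS = 2 V.
Levels needed ≥ 2/5.49 µV = 364300. 2^19 = 524288 suffices, so N_min = 19.

19 bits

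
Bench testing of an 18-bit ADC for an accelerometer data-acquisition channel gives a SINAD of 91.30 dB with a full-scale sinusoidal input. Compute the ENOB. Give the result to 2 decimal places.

Inverting SNR = 6.02 N + 1.76: N_eff = (91.30 − 1.76)/6.02 = 14.8738.

14.87 bits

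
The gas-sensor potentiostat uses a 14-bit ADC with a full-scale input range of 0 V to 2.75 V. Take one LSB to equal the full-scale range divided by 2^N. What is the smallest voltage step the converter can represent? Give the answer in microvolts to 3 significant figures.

168 µV

Full-scale range = 2.75 V.
There are 2^14 = 16384 steps.
One LSB is 2.75 V / 16384 = 168 µV.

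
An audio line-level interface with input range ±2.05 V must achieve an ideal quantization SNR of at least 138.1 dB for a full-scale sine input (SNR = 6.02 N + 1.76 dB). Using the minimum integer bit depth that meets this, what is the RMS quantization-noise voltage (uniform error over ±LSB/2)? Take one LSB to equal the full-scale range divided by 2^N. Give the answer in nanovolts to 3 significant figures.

Span: 2.05 V − (-2.05 V) = 4.1 V.
6.02 N + 1.76 ≥ 138.1 gives N ≥ 22.648, so the minimum integer is 23.
One LSB is 4.1 V / 8388608 = 488.76 nV.
σ_q = LSB/√12 = 488.76 nV/3.4641 = 141 nV.

141 nV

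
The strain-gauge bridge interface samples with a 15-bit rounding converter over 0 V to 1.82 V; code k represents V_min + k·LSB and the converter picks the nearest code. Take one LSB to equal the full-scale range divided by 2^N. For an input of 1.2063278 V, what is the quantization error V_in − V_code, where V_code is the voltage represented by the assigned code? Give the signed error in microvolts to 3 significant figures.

V_FS = 1.82 V. LSB = 1.82 V / 2^15 ≈ 55.54 µV.
(1.2063278 − (0)) / LSB = 1.2063278 × 32768/1.82 = 21719.2029. Nearest integer: k = 21719.
V_code = V_min + k × range/2^15 = 0 + 21719 × 1.82/32768 = 1.2063165283 V.
e = 1.2063278 − (1.2063165283) = +11.3 µV.

+11.3 µV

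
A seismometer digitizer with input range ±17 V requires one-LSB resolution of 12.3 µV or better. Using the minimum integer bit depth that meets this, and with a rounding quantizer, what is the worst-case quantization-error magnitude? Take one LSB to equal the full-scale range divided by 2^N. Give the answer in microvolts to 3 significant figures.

Range = 17 − (-17) = 34 V.
Need 2^N ≥ 34 V / 12.3 µV = 2.764e6 → N_min = 22.
One LSB is 34 V / 4194304 = 8.1062 µV.
Max error for round-to-nearest is LSB/2 = 4.05 µV.

4.05 µV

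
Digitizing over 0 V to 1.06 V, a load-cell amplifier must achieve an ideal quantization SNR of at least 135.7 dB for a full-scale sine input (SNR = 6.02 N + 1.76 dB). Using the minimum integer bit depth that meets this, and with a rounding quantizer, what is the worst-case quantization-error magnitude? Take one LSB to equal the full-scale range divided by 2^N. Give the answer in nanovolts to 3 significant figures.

Full-scale range = 1.06 V.
Required N = ⌈(135.7 − 1.76)/6.02⌉ = ⌈22.249⌉ = 23.
Step size = 1.06/8388608 V = 126.36 nV.
|e|_max = LSB/2 = 63.2 nV.

63.2 nV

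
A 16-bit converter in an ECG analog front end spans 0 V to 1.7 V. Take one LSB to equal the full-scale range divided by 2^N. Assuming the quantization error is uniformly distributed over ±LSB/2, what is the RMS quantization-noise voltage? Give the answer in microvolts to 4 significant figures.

7.488 µV

Span = 1.7 V.
Step size = 1.7/65536 V = 25.9399 µV.
For a uniform distribution on [−LSB/2, +LSB/2], V_rms = LSB/√12 = 25.9399 µV/3.4641 = 7.488 µV.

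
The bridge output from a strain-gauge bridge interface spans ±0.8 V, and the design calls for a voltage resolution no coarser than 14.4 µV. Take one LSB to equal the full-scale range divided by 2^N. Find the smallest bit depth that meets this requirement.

17 bits

Full-scale range = 0.8 V − (-0.8 V) = 1.6 V.
1.6 V / 14.4 µV = 111100. Since 2^16 = 65536 and 2^17 = 131072, N = 17.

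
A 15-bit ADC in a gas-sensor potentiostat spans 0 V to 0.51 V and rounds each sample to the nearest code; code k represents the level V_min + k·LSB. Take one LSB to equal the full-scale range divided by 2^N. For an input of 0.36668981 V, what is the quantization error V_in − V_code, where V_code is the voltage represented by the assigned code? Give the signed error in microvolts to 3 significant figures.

Span = 0.51 V. LSB = 0.51 V / 2^15 ≈ 15.56 µV.
(0.36668981 − (0)) / LSB = 0.36668981 × 32768/0.51 = 23560.1798. Nearest integer: k = 23560.
V_code = V_min + k × range/2^15 = 0 + 23560 × 0.51/32768 = 0.36668701172 V.
V_in − V_code = 0.36668981 − (0.36668701172) = +2.80 µV.

+2.80 µV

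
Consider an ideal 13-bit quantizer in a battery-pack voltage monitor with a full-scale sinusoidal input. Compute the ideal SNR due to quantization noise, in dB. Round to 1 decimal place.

Ideal quantization SNR: 6.02 × 13 + 1.76 dB = 80.0 dB.

80.0 dB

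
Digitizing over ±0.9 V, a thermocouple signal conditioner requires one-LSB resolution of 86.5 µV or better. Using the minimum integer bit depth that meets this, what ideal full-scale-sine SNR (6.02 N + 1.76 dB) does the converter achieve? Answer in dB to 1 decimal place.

92.1 dB

Span: 0.9 V − (-0.9 V) = 1.8 V.
Need 2^N ≥ 1.8 V / 86.5 µV = 20810 → N_min = 15.
Ideal SNR at N = 15: 6.02·15 + 1.76 = 92.1 dB.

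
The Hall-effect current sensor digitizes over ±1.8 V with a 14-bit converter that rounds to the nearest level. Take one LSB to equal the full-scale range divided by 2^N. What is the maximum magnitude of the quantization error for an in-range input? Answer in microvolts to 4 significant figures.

Full-scale range = 1.8 V − (-1.8 V) = 3.6 V.
LSB = 3.6 V / 2^14 = 219.727 µV.
Worst-case error for round-to-nearest is half an LSB: 109.9 µV.

109.9 µV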